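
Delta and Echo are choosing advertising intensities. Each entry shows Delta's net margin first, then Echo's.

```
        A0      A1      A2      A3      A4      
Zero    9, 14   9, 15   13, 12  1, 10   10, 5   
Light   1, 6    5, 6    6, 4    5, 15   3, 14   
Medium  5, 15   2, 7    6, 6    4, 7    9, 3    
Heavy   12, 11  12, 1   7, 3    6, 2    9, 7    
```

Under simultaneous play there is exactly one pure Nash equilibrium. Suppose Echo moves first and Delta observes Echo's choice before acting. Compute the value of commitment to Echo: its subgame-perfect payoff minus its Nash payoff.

Solve by backward induction (Echo leads).
- A0: BR = Heavy, leader payoff 11.
- A1: BR = Heavy, leader payoff 1.
- A2: BR = Zero, leader payoff 12.
- A3: BR = Heavy, leader payoff 2.
- A4: BR = Zero, leader payoff 5.
Echo's induced payoffs are 11, 1, 12, 2, 5, so Echo commits to A2. Subgame-perfect outcome: (Zero, A2) with payoffs (13, 12).
Under simultaneous play:
Delta's best replies: A0→Heavy; A1→Heavy; A2→Zero; A3→Heavy; A4→Zero.
Echo's best replies: Zero→A1; Light→A3; Medium→A0; Heavy→A0.
Only (Heavy, A0) has each player best-responding; Nash payoffs (12, 11).
Echo's commitment gain: 12 − 11 = 1.

1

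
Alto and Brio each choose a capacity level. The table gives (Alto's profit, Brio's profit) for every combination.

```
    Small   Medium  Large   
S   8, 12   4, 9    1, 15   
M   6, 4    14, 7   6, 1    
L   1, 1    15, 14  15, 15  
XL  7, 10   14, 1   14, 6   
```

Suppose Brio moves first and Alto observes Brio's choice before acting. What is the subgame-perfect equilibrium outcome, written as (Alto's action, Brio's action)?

(L, Large)

Work backward from Alto's decision.
- Small → Alto plays S (best of 8, 6, 1, 7); Brio gets 12.
- Medium → Alto plays L (best of 4, 14, 15, 14); Brio gets 14.
- Large → Alto plays L (best of 1, 6, 15, 14); Brio gets 15.
Among 12, 14, 15, the best is 15 at Large. Subgame-perfect outcome: (L, Large) with payoffs (15, 15).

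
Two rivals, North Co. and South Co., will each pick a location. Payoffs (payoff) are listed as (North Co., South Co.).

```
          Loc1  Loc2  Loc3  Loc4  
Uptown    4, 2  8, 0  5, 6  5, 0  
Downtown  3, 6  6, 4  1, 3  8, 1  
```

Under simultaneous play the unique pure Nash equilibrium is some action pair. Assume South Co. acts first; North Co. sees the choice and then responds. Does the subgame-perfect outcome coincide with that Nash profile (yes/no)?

Solve by backward induction (South Co. leads).
- Loc1 → North Co. plays Uptown (best of 4, 3); South Co. gets 2.
- Loc2 → North Co. plays Uptown (best of 8, 6); South Co. gets 0.
- Loc3 → North Co. plays Uptown (best of 5, 1); South Co. gets 6.
- Loc4 → North Co. plays Downtown (best of 5, 8); South Co. gets 1.
Maximizing over 2, 0, 6, 1, South Co. chooses Loc3. Subgame-perfect outcome: (Uptown, Loc3) with payoffs (5, 6).
Now find the simultaneous Nash equilibrium.
North Co.'s best replies: Loc1→Uptown; Loc2→Uptown; Loc3→Uptown; Loc4→Downtown.
South Co.'s best replies: Uptown→Loc3; Downtown→Loc1.
Only (Uptown, Loc3) has each player best-responding; Nash payoffs (5, 6).
Sequential outcome (Uptown, Loc3) coincides with the Nash profile (Uptown, Loc3).

yes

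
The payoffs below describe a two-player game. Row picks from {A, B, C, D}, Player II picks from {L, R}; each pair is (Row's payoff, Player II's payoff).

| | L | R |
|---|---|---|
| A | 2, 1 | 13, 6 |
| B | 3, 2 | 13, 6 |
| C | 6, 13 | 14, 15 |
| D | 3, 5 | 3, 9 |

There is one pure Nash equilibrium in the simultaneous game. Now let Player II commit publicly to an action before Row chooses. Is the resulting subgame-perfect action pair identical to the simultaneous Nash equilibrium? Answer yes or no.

Solve by backward induction (Player II leads).
- L: BR = C, leader payoff 13.
- R: BR = C, leader payoff 15.
Among 13, 15, the best is 15 at R. Subgame-perfect outcome: (C, R) with payoffs (14, 15).
For the simultaneous game, intersect best replies.
Row's best replies: L→C; R→C.
Player II's best replies: A→R; B→R; C→R; D→R.
The unique mutual best reply is (C, R), giving (14, 15).
Sequential outcome (C, R) coincides with the Nash profile (C, R).

yes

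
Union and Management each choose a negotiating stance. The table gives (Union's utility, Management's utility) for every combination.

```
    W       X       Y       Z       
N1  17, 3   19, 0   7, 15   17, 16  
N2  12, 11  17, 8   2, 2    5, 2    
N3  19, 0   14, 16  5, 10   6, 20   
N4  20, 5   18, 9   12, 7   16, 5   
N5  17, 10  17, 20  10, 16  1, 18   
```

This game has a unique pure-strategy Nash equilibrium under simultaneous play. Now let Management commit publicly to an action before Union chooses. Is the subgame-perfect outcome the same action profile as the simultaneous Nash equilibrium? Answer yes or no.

Union best-responds to each possible Management move:
- W: Union compares 17, 12, 19, 20, 17 and picks N4; Management would get 5.
- X: Union compares 19, 17, 14, 18, 17 and picks N1; Management would get 0.
- Y: Union compares 7, 2, 5, 12, 10 and picks N4; Management would get 7.
- Z: Union compares 17, 5, 6, 16, 1 and picks N1; Management would get 16.
Maximizing over 5, 0, 7, 16, Management chooses Z. Subgame-perfect outcome: (N1, Z) with payoffs (17, 16).
Under simultaneous play:
Union's best replies: W→N4; X→N1; Y→N4; Z→N1.
Management's best replies: N1→Z; N2→W; N3→Z; N4→X; N5→X.
Only (N1, Z) has each player best-responding; Nash payoffs (17, 16).
Sequential outcome (N1, Z) coincides with the Nash profile (N1, Z).

yes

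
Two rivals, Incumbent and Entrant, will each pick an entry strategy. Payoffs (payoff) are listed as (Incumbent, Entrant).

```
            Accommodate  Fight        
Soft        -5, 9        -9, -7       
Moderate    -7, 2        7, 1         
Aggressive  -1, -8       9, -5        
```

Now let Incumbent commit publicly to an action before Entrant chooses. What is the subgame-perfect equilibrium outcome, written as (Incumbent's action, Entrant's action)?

(Aggressive, Fight)

Entrant best-responds to each possible Incumbent move:
- Soft: Entrant compares 9, -7 and picks Accommodate; Incumbent would get -5.
- Moderate: Entrant compares 2, 1 and picks Accommodate; Incumbent would get -7.
- Aggressive: Entrant compares -8, -5 and picks Fight; Incumbent would get 9.
Maximizing over -5, -7, 9, Incumbent chooses Aggressive. Subgame-perfect outcome: (Aggressive, Fight) with payoffs (9, -5).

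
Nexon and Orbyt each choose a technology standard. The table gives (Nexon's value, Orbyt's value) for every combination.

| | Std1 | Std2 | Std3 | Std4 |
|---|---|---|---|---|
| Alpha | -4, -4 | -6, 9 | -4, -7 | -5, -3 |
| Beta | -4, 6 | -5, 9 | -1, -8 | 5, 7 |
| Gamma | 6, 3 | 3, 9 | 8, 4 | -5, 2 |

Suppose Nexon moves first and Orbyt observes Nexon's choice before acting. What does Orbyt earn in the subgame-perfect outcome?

Orbyt best-responds to each possible Nexon move:
- Alpha → Orbyt plays Std2 (best of -4, 9, -7, -3); Nexon gets -6.
- Beta → Orbyt plays Std2 (best of 6, 9, -8, 7); Nexon gets -5.
- Gamma → Orbyt plays Std2 (best of 3, 9, 4, 2); Nexon gets 3.
Among -6, -5, 3, the best is 3 at Gamma. Subgame-perfect outcome: (Gamma, Std2) with payoffs (3, 9).

9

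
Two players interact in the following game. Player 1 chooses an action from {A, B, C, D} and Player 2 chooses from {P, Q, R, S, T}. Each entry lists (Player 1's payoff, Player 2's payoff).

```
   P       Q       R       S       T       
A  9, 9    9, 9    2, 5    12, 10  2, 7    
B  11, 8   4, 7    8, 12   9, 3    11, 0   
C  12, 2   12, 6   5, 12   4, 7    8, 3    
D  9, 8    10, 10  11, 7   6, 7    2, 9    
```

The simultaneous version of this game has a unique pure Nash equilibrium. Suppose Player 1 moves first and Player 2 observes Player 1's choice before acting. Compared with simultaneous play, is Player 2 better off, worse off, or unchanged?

unchanged

Solve by backward induction (Player 1 leads).
- A → Player 2 plays S (best of 9, 9, 5, 10, 7); Player 1 gets 12.
- B → Player 2 plays R (best of 8, 7, 12, 3, 0); Player 1 gets 8.
- C → Player 2 plays R (best of 2, 6, 12, 7, 3); Player 1 gets 5.
- D → Player 2 plays Q (best of 8, 10, 7, 7, 9); Player 1 gets 10.
Maximizing over 12, 8, 5, 10, Player 1 chooses A. Subgame-perfect outcome: (A, S) with payoffs (12, 10).
Under simultaneous play:
Player 1's best replies: P→C; Q→C; R→D; S→A; T→B.
Player 2's best replies: A→S; B→R; C→R; D→Q.
The unique mutual best reply is (A, S), giving (12, 10).
Player 2 earns 10 sequentially versus 10 at the Nash outcome: unchanged.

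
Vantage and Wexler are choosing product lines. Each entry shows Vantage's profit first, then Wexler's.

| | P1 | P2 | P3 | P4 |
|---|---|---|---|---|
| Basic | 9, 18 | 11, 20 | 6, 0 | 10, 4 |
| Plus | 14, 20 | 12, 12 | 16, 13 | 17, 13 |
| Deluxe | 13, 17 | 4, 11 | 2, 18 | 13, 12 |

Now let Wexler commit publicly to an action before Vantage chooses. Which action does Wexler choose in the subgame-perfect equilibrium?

Solve by backward induction (Wexler leads).
- P1 → Vantage plays Plus (best of 9, 14, 13); Wexler gets 20.
- P2 → Vantage plays Plus (best of 11, 12, 4); Wexler gets 12.
- P3 → Vantage plays Plus (best of 6, 16, 2); Wexler gets 13.
- P4 → Vantage plays Plus (best of 10, 17, 13); Wexler gets 13.
Among 20, 12, 13, 13, the best is 20 at P1. Subgame-perfect outcome: (Plus, P1) with payoffs (14, 20).

P1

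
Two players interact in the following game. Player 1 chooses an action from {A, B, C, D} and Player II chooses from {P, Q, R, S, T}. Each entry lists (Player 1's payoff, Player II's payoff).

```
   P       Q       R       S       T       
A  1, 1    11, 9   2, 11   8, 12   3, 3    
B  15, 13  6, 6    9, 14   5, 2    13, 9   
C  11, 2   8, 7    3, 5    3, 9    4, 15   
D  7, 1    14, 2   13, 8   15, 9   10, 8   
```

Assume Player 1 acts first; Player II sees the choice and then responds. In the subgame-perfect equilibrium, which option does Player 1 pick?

Solve by backward induction (Player 1 leads).
- A → Player II plays S (best of 1, 9, 11, 12, 3); Player 1 gets 8.
- B → Player II plays R (best of 13, 6, 14, 2, 9); Player 1 gets 9.
- C → Player II plays T (best of 2, 7, 5, 9, 15); Player 1 gets 4.
- D → Player II plays S (best of 1, 2, 8, 9, 8); Player 1 gets 15.
Player 1's induced payoffs are 8, 9, 4, 15, so Player 1 commits to D. Subgame-perfect outcome: (D, S) with payoffs (15, 9).

D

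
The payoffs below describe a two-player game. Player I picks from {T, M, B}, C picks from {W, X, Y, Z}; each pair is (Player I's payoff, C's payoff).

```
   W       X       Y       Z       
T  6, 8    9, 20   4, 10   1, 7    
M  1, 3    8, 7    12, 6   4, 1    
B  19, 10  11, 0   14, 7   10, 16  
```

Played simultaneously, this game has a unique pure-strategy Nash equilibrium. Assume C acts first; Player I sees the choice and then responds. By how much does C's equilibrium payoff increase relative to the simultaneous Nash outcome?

Backward induction with C moving first.
- W: Player I compares 6, 1, 19 and picks B; C would get 10.
- X: Player I compares 9, 8, 11 and picks B; C would get 0.
- Y: Player I compares 4, 12, 14 and picks B; C would get 7.
- Z: Player I compares 1, 4, 10 and picks B; C would get 16.
C's induced payoffs are 10, 0, 7, 16, so C commits to Z. Subgame-perfect outcome: (B, Z) with payoffs (10, 16).
Under simultaneous play:
Player I's best replies: W→B; X→B; Y→B; Z→B.
C's best replies: T→X; M→X; B→Z.
Only (B, Z) has each player best-responding; Nash payoffs (10, 16).
C's commitment gain: 16 − 16 = 0.

0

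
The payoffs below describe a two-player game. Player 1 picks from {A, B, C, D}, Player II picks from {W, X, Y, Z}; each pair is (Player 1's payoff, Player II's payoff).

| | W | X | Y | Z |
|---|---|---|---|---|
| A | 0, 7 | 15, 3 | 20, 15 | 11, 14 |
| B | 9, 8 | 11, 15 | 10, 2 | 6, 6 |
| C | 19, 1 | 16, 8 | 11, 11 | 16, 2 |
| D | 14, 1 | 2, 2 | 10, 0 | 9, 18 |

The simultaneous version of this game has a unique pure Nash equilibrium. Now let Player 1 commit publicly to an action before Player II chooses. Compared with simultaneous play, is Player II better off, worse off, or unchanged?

Backward induction with Player 1 moving first.
- A: BR = Y, leader payoff 20.
- B: BR = X, leader payoff 11.
- C: BR = Y, leader payoff 11.
- D: BR = Z, leader payoff 9.
Player 1's induced payoffs are 20, 11, 11, 9, so Player 1 commits to A. Subgame-perfect outcome: (A, Y) with payoffs (20, 15).
For the simultaneous game, intersect best replies.
Player 1's best replies: W→C; X→C; Y→A; Z→C.
Player II's best replies: A→Y; B→X; C→Y; D→Z.
The unique mutual best reply is (A, Y), giving (20, 15).
Player II earns 15 sequentially versus 15 at the Nash outcome: unchanged.

unchanged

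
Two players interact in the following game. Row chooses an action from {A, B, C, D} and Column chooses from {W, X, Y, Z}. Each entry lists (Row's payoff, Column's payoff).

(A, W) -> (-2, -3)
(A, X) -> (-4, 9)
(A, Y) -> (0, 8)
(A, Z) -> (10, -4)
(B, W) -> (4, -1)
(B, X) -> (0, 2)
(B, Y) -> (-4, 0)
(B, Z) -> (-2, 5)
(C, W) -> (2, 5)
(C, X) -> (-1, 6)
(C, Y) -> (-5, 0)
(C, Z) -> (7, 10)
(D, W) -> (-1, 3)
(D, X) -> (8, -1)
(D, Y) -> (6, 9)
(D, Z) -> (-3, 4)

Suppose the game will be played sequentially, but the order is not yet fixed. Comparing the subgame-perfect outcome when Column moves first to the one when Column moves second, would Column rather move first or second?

second

If Row leads: Column's best replies are A→X, B→Z, C→Z, D→Y; Row's induced payoffs -4, -2, 7, 6; outcome (C, Z), payoffs (7, 10).
If Column leads: Row's best replies are W→B, X→D, Y→D, Z→A; Column's induced payoffs -1, -1, 9, -4; outcome (D, Y), payoffs (6, 9).
Column gets 9 moving first and 10 moving second, so Column prefers to move second.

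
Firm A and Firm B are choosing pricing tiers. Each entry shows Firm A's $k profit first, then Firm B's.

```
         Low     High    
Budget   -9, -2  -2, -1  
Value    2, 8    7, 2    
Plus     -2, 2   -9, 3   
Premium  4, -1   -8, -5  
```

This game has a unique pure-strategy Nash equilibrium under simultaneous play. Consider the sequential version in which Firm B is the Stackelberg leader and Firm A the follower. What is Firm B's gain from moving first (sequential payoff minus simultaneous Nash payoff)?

Firm A best-responds to each possible Firm B move:
- Low: Firm A compares -9, 2, -2, 4 and picks Premium; Firm B would get -1.
- High: Firm A compares -2, 7, -9, -8 and picks Value; Firm B would get 2.
Among -1, 2, the best is 2 at High. Subgame-perfect outcome: (Value, High) with payoffs (7, 2).
For the simultaneous game, intersect best replies.
Firm A's best replies: Low→Premium; High→Value.
Firm B's best replies: Budget→High; Value→Low; Plus→High; Premium→Low.
The unique mutual best reply is (Premium, Low), giving (4, -1).
Firm B's commitment gain: 2 − -1 = 3.

3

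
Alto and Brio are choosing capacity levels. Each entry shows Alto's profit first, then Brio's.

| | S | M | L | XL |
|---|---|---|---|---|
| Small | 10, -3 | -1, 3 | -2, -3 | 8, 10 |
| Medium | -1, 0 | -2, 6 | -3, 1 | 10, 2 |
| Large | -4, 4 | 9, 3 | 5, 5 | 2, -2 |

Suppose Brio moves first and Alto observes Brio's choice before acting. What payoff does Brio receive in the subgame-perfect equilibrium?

Work backward from Alto's decision.
- S: BR = Small, leader payoff -3.
- M: BR = Large, leader payoff 3.
- L: BR = Large, leader payoff 5.
- XL: BR = Medium, leader payoff 2.
Brio's induced payoffs are -3, 3, 5, 2, so Brio commits to L. Subgame-perfect outcome: (Large, L) with payoffs (5, 5).

5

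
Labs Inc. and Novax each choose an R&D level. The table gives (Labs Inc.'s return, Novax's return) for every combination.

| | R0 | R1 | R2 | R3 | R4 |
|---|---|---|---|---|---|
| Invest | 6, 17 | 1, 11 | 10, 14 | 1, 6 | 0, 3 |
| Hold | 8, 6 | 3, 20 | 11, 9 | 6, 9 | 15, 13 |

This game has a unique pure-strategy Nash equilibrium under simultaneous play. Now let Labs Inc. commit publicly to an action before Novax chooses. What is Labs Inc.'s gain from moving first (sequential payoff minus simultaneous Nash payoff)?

Solve by backward induction (Labs Inc. leads).
- Invest: BR = R0, leader payoff 6.
- Hold: BR = R1, leader payoff 3.
Labs Inc.'s induced payoffs are 6, 3, so Labs Inc. commits to Invest. Subgame-perfect outcome: (Invest, R0) with payoffs (6, 17).
Under simultaneous play:
Labs Inc.'s best replies: R0→Hold; R1→Hold; R2→Hold; R3→Hold; R4→Hold.
Novax's best replies: Invest→R0; Hold→R1.
Only (Hold, R1) has each player best-responding; Nash payoffs (3, 20).
Labs Inc.'s commitment gain: 6 − 3 = 3.

3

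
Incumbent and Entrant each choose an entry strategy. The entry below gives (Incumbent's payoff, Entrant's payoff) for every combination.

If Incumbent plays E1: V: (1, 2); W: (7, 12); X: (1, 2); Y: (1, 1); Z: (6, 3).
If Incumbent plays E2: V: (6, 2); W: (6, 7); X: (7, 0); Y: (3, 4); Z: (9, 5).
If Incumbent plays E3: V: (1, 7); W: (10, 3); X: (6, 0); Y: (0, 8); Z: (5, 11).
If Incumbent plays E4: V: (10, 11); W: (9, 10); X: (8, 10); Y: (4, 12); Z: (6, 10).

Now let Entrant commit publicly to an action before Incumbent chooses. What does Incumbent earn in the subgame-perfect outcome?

Incumbent best-responds to each possible Entrant move:
- V: BR = E4, leader payoff 11.
- W: BR = E3, leader payoff 3.
- X: BR = E4, leader payoff 10.
- Y: BR = E4, leader payoff 12.
- Z: BR = E2, leader payoff 5.
Among 11, 3, 10, 12, 5, the best is 12 at Y. Subgame-perfect outcome: (E4, Y) with payoffs (4, 12).

4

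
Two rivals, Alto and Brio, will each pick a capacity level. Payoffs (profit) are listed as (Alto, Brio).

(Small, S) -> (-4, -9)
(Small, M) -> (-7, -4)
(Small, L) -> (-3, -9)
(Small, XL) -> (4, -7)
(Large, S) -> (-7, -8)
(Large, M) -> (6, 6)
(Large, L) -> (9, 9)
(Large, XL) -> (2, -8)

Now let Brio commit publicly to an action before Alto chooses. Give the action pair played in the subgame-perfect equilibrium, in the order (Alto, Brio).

Work backward from Alto's decision.
- S: Alto compares -4, -7 and picks Small; Brio would get -9.
- M: Alto compares -7, 6 and picks Large; Brio would get 6.
- L: Alto compares -3, 9 and picks Large; Brio would get 9.
- XL: Alto compares 4, 2 and picks Small; Brio would get -7.
Maximizing over -9, 6, 9, -7, Brio chooses L. Subgame-perfect outcome: (Large, L) with payoffs (9, 9).

(Large, L)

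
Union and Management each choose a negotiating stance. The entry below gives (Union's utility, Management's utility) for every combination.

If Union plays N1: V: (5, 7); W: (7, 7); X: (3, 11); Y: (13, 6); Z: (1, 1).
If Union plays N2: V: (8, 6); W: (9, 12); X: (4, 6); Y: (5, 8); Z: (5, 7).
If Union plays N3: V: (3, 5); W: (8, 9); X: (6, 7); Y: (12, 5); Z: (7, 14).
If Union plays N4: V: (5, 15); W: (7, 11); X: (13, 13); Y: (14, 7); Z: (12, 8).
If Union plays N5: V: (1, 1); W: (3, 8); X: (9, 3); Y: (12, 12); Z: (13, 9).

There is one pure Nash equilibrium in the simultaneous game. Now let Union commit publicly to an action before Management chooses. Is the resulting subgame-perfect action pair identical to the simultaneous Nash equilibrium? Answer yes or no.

no

Work backward from Management's decision.
- N1 → Management plays X (best of 7, 7, 11, 6, 1); Union gets 3.
- N2 → Management plays W (best of 6, 12, 6, 8, 7); Union gets 9.
- N3 → Management plays Z (best of 5, 9, 7, 5, 14); Union gets 7.
- N4 → Management plays V (best of 15, 11, 13, 7, 8); Union gets 5.
- N5 → Management plays Y (best of 1, 8, 3, 12, 9); Union gets 12.
Maximizing over 3, 9, 7, 5, 12, Union chooses N5. Subgame-perfect outcome: (N5, Y) with payoffs (12, 12).
Now find the simultaneous Nash equilibrium.
Union's best replies: V→N2; W→N2; X→N4; Y→N4; Z→N5.
Management's best replies: N1→X; N2→W; N3→Z; N4→V; N5→Y.
The unique mutual best reply is (N2, W), giving (9, 12).
Sequential outcome (N5, Y) differs from the Nash profile (N2, W).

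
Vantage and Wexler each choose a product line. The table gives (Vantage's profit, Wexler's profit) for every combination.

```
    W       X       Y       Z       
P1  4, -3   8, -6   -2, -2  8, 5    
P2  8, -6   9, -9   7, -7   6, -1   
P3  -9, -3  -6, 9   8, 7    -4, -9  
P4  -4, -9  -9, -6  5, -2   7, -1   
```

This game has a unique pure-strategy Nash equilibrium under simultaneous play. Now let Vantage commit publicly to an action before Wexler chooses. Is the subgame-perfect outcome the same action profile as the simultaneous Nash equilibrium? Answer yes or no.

Solve by backward induction (Vantage leads).
- P1: BR = Z, leader payoff 8.
- P2: BR = Z, leader payoff 6.
- P3: BR = X, leader payoff -6.
- P4: BR = Z, leader payoff 7.
Maximizing over 8, 6, -6, 7, Vantage chooses P1. Subgame-perfect outcome: (P1, Z) with payoffs (8, 5).
Now find the simultaneous Nash equilibrium.
Vantage's best replies: W→P2; X→P2; Y→P3; Z→P1.
Wexler's best replies: P1→Z; P2→Z; P3→X; P4→Z.
The unique mutual best reply is (P1, Z), giving (8, 5).
Sequential outcome (P1, Z) coincides with the Nash profile (P1, Z).

yes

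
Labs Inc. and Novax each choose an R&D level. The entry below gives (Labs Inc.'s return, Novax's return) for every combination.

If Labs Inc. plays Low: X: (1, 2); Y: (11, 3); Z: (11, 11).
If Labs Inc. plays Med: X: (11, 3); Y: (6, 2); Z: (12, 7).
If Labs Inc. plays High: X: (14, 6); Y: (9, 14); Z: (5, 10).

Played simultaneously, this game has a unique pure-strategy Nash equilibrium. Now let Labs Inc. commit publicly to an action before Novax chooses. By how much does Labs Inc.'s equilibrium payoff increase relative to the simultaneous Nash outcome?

Novax best-responds to each possible Labs Inc. move:
- Low → Novax plays Z (best of 2, 3, 11); Labs Inc. gets 11.
- Med → Novax plays Z (best of 3, 2, 7); Labs Inc. gets 12.
- High → Novax plays Y (best of 6, 14, 10); Labs Inc. gets 9.
Labs Inc.'s induced payoffs are 11, 12, 9, so Labs Inc. commits to Med. Subgame-perfect outcome: (Med, Z) with payoffs (12, 7).
For the simultaneous game, intersect best replies.
Labs Inc.'s best replies: X→High; Y→Low; Z→Med.
Novax's best replies: Low→Z; Med→Z; High→Y.
The unique mutual best reply is (Med, Z), giving (12, 7).
Labs Inc.'s commitment gain: 12 − 12 = 0.

0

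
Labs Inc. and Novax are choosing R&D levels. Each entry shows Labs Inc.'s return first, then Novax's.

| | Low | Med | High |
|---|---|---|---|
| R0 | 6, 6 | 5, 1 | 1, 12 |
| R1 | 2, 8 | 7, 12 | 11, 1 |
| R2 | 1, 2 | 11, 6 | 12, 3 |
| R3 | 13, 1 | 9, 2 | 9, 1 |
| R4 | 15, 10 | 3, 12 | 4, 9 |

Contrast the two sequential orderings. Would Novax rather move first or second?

first

If Labs Inc. leads: Novax's best replies are R0→High, R1→Med, R2→Med, R3→Med, R4→Med; Labs Inc.'s induced payoffs 1, 7, 11, 9, 3; outcome (R2, Med), payoffs (11, 6).
If Novax leads: Labs Inc.'s best replies are Low→R4, Med→R2, High→R2; Novax's induced payoffs 10, 6, 3; outcome (R4, Low), payoffs (15, 10).
Novax gets 10 moving first and 6 moving second, so Novax prefers to move first.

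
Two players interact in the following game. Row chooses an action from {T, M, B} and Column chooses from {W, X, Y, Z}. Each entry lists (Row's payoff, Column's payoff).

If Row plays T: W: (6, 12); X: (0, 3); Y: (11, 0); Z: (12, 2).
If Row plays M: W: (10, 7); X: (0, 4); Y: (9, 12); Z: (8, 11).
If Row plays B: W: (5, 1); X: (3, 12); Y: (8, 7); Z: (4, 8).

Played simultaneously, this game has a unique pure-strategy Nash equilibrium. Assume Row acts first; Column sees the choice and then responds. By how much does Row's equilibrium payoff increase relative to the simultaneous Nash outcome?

6

Column best-responds to each possible Row move:
- T → Column plays W (best of 12, 3, 0, 2); Row gets 6.
- M → Column plays Y (best of 7, 4, 12, 11); Row gets 9.
- B → Column plays X (best of 1, 12, 7, 8); Row gets 3.
Among 6, 9, 3, the best is 9 at M. Subgame-perfect outcome: (M, Y) with payoffs (9, 12).
Under simultaneous play:
Row's best replies: W→M; X→B; Y→T; Z→T.
Column's best replies: T→W; M→Y; B→X.
The unique mutual best reply is (B, X), giving (3, 12).
Row's commitment gain: 9 − 3 = 6.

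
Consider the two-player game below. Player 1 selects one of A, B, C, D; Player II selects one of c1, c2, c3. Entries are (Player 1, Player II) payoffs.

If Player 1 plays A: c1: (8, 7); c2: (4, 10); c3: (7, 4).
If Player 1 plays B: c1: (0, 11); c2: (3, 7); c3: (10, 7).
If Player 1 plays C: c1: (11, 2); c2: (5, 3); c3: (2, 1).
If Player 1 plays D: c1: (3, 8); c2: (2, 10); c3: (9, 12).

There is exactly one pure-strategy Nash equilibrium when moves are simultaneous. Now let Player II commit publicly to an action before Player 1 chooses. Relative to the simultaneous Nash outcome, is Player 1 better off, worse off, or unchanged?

Work backward from Player 1's decision.
- c1: BR = C, leader payoff 2.
- c2: BR = C, leader payoff 3.
- c3: BR = B, leader payoff 7.
Maximizing over 2, 3, 7, Player II chooses c3. Subgame-perfect outcome: (B, c3) with payoffs (10, 7).
Under simultaneous play:
Player 1's best replies: c1→C; c2→C; c3→B.
Player II's best replies: A→c2; B→c1; C→c2; D→c3.
Only (C, c2) has each player best-responding; Nash payoffs (5, 3).
Player 1 earns 10 sequentially versus 5 at the Nash outcome: better off.

better off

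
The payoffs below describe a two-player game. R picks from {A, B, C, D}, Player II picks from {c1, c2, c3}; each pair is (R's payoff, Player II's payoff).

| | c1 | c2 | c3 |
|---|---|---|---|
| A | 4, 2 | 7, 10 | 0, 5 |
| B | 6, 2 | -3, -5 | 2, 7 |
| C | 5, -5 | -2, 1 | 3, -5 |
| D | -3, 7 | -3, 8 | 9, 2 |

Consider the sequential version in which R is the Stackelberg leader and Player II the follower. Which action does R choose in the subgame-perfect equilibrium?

Player II best-responds to each possible R move:
- A → Player II plays c2 (best of 2, 10, 5); R gets 7.
- B → Player II plays c3 (best of 2, -5, 7); R gets 2.
- C → Player II plays c2 (best of -5, 1, -5); R gets -2.
- D → Player II plays c2 (best of 7, 8, 2); R gets -3.
Maximizing over 7, 2, -2, -3, R chooses A. Subgame-perfect outcome: (A, c2) with payoffs (7, 10).

A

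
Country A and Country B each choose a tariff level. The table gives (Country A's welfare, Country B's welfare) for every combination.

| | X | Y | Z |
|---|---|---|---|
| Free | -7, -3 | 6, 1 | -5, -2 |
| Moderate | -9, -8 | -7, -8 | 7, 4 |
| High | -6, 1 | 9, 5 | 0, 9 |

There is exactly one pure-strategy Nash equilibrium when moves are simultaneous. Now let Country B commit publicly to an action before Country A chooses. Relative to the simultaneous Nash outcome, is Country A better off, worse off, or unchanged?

Solve by backward induction (Country B leads).
- X: BR = High, leader payoff 1.
- Y: BR = High, leader payoff 5.
- Z: BR = Moderate, leader payoff 4.
Maximizing over 1, 5, 4, Country B chooses Y. Subgame-perfect outcome: (High, Y) with payoffs (9, 5).
Now find the simultaneous Nash equilibrium.
Country A's best replies: X→High; Y→High; Z→Moderate.
Country B's best replies: Free→Y; Moderate→Z; High→Z.
Only (Moderate, Z) has each player best-responding; Nash payoffs (7, 4).
Country A earns 9 sequentially versus 7 at the Nash outcome: better off.

better off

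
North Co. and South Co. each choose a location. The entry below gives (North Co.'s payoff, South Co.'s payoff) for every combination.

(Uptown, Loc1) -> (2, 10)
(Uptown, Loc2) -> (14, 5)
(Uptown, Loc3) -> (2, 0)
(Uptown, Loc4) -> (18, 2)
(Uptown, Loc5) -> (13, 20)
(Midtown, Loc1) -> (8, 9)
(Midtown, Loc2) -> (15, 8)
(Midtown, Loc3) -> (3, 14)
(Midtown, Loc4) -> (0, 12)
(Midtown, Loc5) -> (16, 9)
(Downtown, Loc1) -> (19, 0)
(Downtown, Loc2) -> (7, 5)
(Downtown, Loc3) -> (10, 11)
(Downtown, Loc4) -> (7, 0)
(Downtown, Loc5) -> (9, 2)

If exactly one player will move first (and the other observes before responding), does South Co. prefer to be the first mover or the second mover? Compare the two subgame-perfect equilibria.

second

If North Co. leads: South Co.'s best replies are Uptown→Loc5, Midtown→Loc3, Downtown→Loc3; North Co.'s induced payoffs 13, 3, 10; outcome (Uptown, Loc5), payoffs (13, 20).
If South Co. leads: North Co.'s best replies are Loc1→Downtown, Loc2→Midtown, Loc3→Downtown, Loc4→Uptown, Loc5→Midtown; South Co.'s induced payoffs 0, 8, 11, 2, 9; outcome (Downtown, Loc3), payoffs (10, 11).
South Co. gets 11 moving first and 20 moving second, so South Co. prefers to move second.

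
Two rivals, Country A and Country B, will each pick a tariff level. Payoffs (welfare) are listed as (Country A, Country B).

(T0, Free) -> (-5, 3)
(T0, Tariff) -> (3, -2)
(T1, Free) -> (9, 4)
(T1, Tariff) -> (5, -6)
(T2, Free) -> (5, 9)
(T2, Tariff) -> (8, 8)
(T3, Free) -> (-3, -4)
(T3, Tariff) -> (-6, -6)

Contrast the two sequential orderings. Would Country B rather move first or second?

first

If Country A leads: Country B's best replies are T0→Free, T1→Free, T2→Free, T3→Free; Country A's induced payoffs -5, 9, 5, -3; outcome (T1, Free), payoffs (9, 4).
If Country B leads: Country A's best replies are Free→T1, Tariff→T2; Country B's induced payoffs 4, 8; outcome (T2, Tariff), payoffs (8, 8).
Country B gets 8 moving first and 4 moving second, so Country B prefers to move first.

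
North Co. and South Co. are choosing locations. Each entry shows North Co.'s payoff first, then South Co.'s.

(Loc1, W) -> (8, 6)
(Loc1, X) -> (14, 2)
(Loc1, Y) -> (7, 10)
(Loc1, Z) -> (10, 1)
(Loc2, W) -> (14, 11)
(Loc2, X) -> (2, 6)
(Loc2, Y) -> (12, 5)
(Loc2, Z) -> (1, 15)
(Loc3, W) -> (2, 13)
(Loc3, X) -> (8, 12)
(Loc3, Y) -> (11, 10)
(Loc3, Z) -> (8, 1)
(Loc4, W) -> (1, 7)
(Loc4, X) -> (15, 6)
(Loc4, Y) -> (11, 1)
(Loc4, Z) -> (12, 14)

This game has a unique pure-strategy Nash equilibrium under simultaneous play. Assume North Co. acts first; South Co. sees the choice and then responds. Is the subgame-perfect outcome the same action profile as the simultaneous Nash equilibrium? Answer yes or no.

yes

Solve by backward induction (North Co. leads).
- Loc1 → South Co. plays Y (best of 6, 2, 10, 1); North Co. gets 7.
- Loc2 → South Co. plays Z (best of 11, 6, 5, 15); North Co. gets 1.
- Loc3 → South Co. plays W (best of 13, 12, 10, 1); North Co. gets 2.
- Loc4 → South Co. plays Z (best of 7, 6, 1, 14); North Co. gets 12.
Among 7, 1, 2, 12, the best is 12 at Loc4. Subgame-perfect outcome: (Loc4, Z) with payoffs (12, 14).
Under simultaneous play:
North Co.'s best replies: W→Loc2; X→Loc4; Y→Loc2; Z→Loc4.
South Co.'s best replies: Loc1→Y; Loc2→Z; Loc3→W; Loc4→Z.
The unique mutual best reply is (Loc4, Z), giving (12, 14).
Sequential outcome (Loc4, Z) coincides with the Nash profile (Loc4, Z).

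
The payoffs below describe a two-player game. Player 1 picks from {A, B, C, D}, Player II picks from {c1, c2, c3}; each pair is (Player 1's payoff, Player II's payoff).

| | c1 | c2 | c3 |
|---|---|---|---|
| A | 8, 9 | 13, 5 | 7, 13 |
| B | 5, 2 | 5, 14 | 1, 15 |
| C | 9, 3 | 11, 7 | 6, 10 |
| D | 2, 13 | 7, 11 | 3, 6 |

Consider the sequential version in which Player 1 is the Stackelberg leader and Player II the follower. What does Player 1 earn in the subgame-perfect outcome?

7

Player II best-responds to each possible Player 1 move:
- A → Player II plays c3 (best of 9, 5, 13); Player 1 gets 7.
- B → Player II plays c3 (best of 2, 14, 15); Player 1 gets 1.
- C → Player II plays c3 (best of 3, 7, 10); Player 1 gets 6.
- D → Player II plays c1 (best of 13, 11, 6); Player 1 gets 2.
Player 1's induced payoffs are 7, 1, 6, 2, so Player 1 commits to A. Subgame-perfect outcome: (A, c3) with payoffs (7, 13).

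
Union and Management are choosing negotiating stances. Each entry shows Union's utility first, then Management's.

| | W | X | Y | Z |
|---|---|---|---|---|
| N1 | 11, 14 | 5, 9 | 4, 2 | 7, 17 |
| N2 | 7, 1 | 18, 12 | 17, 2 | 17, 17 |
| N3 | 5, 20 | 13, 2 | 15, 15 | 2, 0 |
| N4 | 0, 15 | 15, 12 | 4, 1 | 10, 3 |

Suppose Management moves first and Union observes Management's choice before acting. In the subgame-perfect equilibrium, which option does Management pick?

Z

Solve by backward induction (Management leads).
- W: BR = N1, leader payoff 14.
- X: BR = N2, leader payoff 12.
- Y: BR = N2, leader payoff 2.
- Z: BR = N2, leader payoff 17.
Among 14, 12, 2, 17, the best is 17 at Z. Subgame-perfect outcome: (N2, Z) with payoffs (17, 17).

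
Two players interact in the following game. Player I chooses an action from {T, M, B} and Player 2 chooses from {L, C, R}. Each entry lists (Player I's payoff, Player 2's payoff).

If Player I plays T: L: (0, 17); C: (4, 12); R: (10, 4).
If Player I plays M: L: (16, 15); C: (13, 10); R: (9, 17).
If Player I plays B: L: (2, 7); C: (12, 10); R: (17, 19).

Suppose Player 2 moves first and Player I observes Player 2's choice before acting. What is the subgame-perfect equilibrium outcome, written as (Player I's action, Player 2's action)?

(B, R)

Solve by backward induction (Player 2 leads).
- L → Player I plays M (best of 0, 16, 2); Player 2 gets 15.
- C → Player I plays M (best of 4, 13, 12); Player 2 gets 10.
- R → Player I plays B (best of 10, 9, 17); Player 2 gets 19.
Maximizing over 15, 10, 19, Player 2 chooses R. Subgame-perfect outcome: (B, R) with payoffs (17, 19).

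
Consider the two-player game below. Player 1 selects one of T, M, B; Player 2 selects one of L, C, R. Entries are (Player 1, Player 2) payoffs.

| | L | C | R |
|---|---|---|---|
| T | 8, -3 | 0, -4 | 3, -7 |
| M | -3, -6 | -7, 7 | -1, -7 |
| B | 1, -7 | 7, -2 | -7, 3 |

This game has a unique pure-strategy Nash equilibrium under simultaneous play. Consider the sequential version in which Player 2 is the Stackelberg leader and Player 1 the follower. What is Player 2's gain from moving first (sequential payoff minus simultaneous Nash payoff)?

1

Solve by backward induction (Player 2 leads).
- L: Player 1 compares 8, -3, 1 and picks T; Player 2 would get -3.
- C: Player 1 compares 0, -7, 7 and picks B; Player 2 would get -2.
- R: Player 1 compares 3, -1, -7 and picks T; Player 2 would get -7.
Player 2's induced payoffs are -3, -2, -7, so Player 2 commits to C. Subgame-perfect outcome: (B, C) with payoffs (7, -2).
For the simultaneous game, intersect best replies.
Player 1's best replies: L→T; C→B; R→T.
Player 2's best replies: T→L; M→C; B→R.
The unique mutual best reply is (T, L), giving (8, -3).
Player 2's commitment gain: -2 − -3 = 1.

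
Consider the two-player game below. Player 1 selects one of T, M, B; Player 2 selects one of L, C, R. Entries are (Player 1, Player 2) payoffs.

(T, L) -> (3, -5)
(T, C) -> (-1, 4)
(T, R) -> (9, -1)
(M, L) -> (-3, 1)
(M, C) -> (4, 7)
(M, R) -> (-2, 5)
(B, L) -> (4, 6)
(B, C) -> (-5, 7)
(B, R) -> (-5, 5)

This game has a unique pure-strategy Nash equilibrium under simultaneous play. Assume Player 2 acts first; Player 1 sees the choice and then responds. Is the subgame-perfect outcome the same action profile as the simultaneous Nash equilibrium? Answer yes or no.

yes

Work backward from Player 1's decision.
- L: BR = B, leader payoff 6.
- C: BR = M, leader payoff 7.
- R: BR = T, leader payoff -1.
Player 2's induced payoffs are 6, 7, -1, so Player 2 commits to C. Subgame-perfect outcome: (M, C) with payoffs (4, 7).
Under simultaneous play:
Player 1's best replies: L→B; C→M; R→T.
Player 2's best replies: T→C; M→C; B→C.
Only (M, C) has each player best-responding; Nash payoffs (4, 7).
Sequential outcome (M, C) coincides with the Nash profile (M, C).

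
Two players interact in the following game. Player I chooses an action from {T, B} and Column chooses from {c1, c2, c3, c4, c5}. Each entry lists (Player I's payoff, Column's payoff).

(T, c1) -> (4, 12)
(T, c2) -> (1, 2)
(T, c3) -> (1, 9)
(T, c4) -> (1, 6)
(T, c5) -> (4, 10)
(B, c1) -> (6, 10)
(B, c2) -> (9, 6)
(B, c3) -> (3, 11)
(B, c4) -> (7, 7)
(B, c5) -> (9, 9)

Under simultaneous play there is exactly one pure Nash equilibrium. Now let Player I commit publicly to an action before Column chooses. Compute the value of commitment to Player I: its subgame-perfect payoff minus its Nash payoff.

1

Backward induction with Player I moving first.
- T → Column plays c1 (best of 12, 2, 9, 6, 10); Player I gets 4.
- B → Column plays c3 (best of 10, 6, 11, 7, 9); Player I gets 3.
Player I's induced payoffs are 4, 3, so Player I commits to T. Subgame-perfect outcome: (T, c1) with payoffs (4, 12).
For the simultaneous game, intersect best replies.
Player I's best replies: c1→B; c2→B; c3→B; c4→B; c5→B.
Column's best replies: T→c1; B→c3.
The unique mutual best reply is (B, c3), giving (3, 11).
Player I's commitment gain: 4 − 3 = 1.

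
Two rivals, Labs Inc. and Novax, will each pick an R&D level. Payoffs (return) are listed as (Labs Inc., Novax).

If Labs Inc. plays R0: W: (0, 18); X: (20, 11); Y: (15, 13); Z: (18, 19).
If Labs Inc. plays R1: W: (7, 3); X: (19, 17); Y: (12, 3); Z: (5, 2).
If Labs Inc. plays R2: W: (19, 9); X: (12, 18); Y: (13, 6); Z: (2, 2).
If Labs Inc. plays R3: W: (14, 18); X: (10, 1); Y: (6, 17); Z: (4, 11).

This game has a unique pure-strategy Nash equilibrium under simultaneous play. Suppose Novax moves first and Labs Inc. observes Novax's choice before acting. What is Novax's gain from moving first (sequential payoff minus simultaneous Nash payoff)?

0

Backward induction with Novax moving first.
- W → Labs Inc. plays R2 (best of 0, 7, 19, 14); Novax gets 9.
- X → Labs Inc. plays R0 (best of 20, 19, 12, 10); Novax gets 11.
- Y → Labs Inc. plays R0 (best of 15, 12, 13, 6); Novax gets 13.
- Z → Labs Inc. plays R0 (best of 18, 5, 2, 4); Novax gets 19.
Among 9, 11, 13, 19, the best is 19 at Z. Subgame-perfect outcome: (R0, Z) with payoffs (18, 19).
Under simultaneous play:
Labs Inc.'s best replies: W→R2; X→R0; Y→R0; Z→R0.
Novax's best replies: R0→Z; R1→X; R2→X; R3→W.
Only (R0, Z) has each player best-responding; Nash payoffs (18, 19).
Novax's commitment gain: 19 − 19 = 0.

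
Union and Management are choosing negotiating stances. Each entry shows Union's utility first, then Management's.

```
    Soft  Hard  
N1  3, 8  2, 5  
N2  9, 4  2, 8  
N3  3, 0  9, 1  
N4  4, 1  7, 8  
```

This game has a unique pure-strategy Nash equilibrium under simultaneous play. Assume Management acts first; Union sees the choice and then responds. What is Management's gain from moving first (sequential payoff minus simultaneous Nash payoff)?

3

Work backward from Union's decision.
- Soft: BR = N2, leader payoff 4.
- Hard: BR = N3, leader payoff 1.
Maximizing over 4, 1, Management chooses Soft. Subgame-perfect outcome: (N2, Soft) with payoffs (9, 4).
Now find the simultaneous Nash equilibrium.
Union's best replies: Soft→N2; Hard→N3.
Management's best replies: N1→Soft; N2→Hard; N3→Hard; N4→Hard.
Only (N3, Hard) has each player best-responding; Nash payoffs (9, 1).
Management's commitment gain: 4 − 1 = 3.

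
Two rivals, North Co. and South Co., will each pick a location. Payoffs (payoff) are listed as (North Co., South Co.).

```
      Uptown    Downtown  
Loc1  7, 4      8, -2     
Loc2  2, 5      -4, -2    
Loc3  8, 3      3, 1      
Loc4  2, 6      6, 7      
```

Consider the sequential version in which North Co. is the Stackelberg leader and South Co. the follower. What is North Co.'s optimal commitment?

Solve by backward induction (North Co. leads).
- Loc1: BR = Uptown, leader payoff 7.
- Loc2: BR = Uptown, leader payoff 2.
- Loc3: BR = Uptown, leader payoff 8.
- Loc4: BR = Downtown, leader payoff 6.
Maximizing over 7, 2, 8, 6, North Co. chooses Loc3. Subgame-perfect outcome: (Loc3, Uptown) with payoffs (8, 3).

Loc3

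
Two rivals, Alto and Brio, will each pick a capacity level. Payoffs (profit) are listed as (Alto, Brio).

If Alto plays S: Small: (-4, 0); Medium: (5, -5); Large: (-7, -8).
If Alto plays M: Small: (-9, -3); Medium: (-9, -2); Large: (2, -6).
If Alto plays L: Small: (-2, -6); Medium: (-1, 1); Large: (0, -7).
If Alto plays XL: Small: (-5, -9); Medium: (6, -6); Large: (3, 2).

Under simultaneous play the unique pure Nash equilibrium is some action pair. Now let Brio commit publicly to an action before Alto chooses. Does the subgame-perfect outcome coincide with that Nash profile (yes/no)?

Alto best-responds to each possible Brio move:
- Small: BR = L, leader payoff -6.
- Medium: BR = XL, leader payoff -6.
- Large: BR = XL, leader payoff 2.
Among -6, -6, 2, the best is 2 at Large. Subgame-perfect outcome: (XL, Large) with payoffs (3, 2).
For the simultaneous game, intersect best replies.
Alto's best replies: Small→L; Medium→XL; Large→XL.
Brio's best replies: S→Small; M→Medium; L→Medium; XL→Large.
The unique mutual best reply is (XL, Large), giving (3, 2).
Sequential outcome (XL, Large) coincides with the Nash profile (XL, Large).

yes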